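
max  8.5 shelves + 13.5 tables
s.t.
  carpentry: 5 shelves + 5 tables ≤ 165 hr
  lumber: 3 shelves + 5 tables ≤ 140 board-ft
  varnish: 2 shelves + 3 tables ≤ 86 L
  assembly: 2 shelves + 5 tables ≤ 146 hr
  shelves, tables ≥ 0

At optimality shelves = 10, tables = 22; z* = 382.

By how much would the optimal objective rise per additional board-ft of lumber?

1.5

At the optimum: carpentry uses 160 of 165 (slack = 5); lumber uses 140 of 140 (binding); varnish uses 86 of 86 (binding); assembly uses 130 of 146 (slack = 16).
Slack constraints have shadow price 0 (complementary slackness).
Dual feasibility on the basic columns requires 3·y_lumber + 2·y_varnish = 8.5, 5·y_lumber + 3·y_varnish = 13.5.
Solving: y_lumber = 1.5, y_varnish = 2.
Shadow price of lumber = 1.5.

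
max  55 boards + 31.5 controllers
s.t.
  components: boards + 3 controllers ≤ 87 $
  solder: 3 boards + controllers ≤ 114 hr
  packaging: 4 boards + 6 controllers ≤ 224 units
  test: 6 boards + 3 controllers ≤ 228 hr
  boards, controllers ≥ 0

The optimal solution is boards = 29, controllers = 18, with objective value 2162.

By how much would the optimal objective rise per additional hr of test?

At the optimum: components uses 83 of 87 (slack = 4); solder uses 105 of 114 (slack = 9); packaging uses 224 of 224 (binding); test uses 228 of 228 (binding).
By complementary slackness, y = 0 for the non-binding constraints.
Dual feasibility on the basic columns requires 4·y_packaging + 6·y_test = 55, 6·y_packaging + 3·y_test = 31.5.
This yields shadow prices y_packaging = 1, y_test = 8.5.
Shadow price of test = 8.5.

8.5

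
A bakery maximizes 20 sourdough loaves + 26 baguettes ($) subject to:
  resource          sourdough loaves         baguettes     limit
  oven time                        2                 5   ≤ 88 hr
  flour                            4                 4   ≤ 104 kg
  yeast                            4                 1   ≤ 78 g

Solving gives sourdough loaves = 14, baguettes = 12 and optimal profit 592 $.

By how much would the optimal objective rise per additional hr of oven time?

Check each constraint at x*: oven time 88/88 (tight); flour 104/104 (tight); yeast 68/78 (slack 10).
Since yeast is not tight, its dual is 0.
The binding rows give the dual system: 2·y_oven time + 4·y_flour = 20 and 5·y_oven time + 4·y_flour = 26.
Solving: y_oven time = 2, y_flour = 4.
Shadow price of oven time = 2.

2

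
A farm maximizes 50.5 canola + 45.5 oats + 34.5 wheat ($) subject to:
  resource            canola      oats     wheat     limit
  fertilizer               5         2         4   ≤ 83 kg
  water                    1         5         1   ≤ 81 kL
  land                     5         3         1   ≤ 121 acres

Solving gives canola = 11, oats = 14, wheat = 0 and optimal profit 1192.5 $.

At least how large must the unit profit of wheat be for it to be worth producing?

Binding: fertilizer and water. Non-binding: land (24 unused).
Slack constraints have shadow price 0 (complementary slackness).
From A_Bᵀ y = c: 5·y_fertilizer + 1·y_water = 50.5; 2·y_fertilizer + 5·y_water = 45.5.
Solving: y_fertilizer = 9, y_water = 5.5.
wheat enters the basis when its profit ≥ yᵀa₃ = 9·4 + 5.5·1 = 41.5.

41.5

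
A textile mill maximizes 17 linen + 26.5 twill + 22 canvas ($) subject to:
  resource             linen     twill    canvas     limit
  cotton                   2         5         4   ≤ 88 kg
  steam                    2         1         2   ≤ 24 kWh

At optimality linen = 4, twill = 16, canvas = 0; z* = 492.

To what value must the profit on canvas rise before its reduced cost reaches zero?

Check each constraint at x*: cotton 88/88 (tight); steam 24/24 (tight).
Dual feasibility on the basic columns requires 2·y_cotton + 2·y_steam = 17, 5·y_cotton + 1·y_steam = 26.5.
→ y_cotton = 4.5 and y_steam = 4.
canvas enters the basis when its profit ≥ yᵀa₃ = 4.5·4 + 4·2 = 26.

26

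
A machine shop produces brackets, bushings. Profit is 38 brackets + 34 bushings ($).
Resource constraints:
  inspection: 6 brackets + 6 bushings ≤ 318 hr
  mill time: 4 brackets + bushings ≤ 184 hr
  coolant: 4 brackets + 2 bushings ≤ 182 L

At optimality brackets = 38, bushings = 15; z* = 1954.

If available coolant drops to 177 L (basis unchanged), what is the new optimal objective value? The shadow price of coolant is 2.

1944

Δb = -5, so new z* = 1954 + (2)·(-5) = 1954 − 10 = 1944.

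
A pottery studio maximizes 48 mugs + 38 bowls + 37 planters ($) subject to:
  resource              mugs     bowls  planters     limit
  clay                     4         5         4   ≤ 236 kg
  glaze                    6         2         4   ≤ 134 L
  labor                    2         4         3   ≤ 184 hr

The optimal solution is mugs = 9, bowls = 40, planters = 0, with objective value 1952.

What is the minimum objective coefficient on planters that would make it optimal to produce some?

At the optimum: clay uses 236 of 236 (binding); glaze uses 134 of 134 (binding); labor uses 178 of 184 (slack = 6).
Slack constraints have shadow price 0 (complementary slackness).
The binding rows give the dual system: 4·y_clay + 6·y_glaze = 48 and 5·y_clay + 2·y_glaze = 38.
This yields shadow prices y_clay = 6, y_glaze = 4.
planters enters the basis when its profit ≥ yᵀa₃ = 6·4 + 4·4 = 40.

40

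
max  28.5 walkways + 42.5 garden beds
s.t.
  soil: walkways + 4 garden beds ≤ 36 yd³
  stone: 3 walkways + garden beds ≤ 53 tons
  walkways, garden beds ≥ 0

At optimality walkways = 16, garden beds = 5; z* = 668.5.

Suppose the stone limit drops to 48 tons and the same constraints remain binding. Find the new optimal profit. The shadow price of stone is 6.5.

636

Δb = -5, so new z* = 668.5 + (6.5)·(-5) = 668.5 − 32.5 = 636.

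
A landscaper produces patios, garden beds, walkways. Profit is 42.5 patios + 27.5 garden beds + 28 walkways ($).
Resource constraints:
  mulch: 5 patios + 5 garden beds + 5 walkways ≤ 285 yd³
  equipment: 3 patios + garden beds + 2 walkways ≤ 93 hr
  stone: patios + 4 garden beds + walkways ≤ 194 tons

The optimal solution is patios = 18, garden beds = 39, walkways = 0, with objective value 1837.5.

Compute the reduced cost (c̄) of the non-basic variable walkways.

-7

At the optimum: mulch uses 285 of 285 (binding); equipment uses 93 of 93 (binding); stone uses 174 of 194 (slack = 20).
Slack constraints have shadow price 0 (complementary slackness).
Dual feasibility on the basic columns requires 5·y_mulch + 3·y_equipment = 42.5, 5·y_mulch + 1·y_equipment = 27.5.
Solving: y_mulch = 4, y_equipment = 7.5.
Reduced cost of walkways: c₃ − yᵀa₃ = 28 − (4·5 + 7.5·2) = 28 − 35 = -7.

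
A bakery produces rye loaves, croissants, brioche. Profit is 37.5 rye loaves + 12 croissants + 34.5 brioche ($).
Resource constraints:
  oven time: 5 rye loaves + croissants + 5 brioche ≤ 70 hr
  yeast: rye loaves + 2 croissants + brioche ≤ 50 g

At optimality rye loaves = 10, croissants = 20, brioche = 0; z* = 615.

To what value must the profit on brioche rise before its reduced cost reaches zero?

37.5

At the optimum: oven time uses 70 of 70 (binding); yeast uses 50 of 50 (binding).
The binding rows give the dual system: 5·y_oven time + 1·y_yeast = 37.5 and 1·y_oven time + 2·y_yeast = 12.
Solving: y_oven time = 7, y_yeast = 2.5.
brioche enters the basis when its profit ≥ yᵀa₃ = 7·5 + 2.5·1 = 37.5.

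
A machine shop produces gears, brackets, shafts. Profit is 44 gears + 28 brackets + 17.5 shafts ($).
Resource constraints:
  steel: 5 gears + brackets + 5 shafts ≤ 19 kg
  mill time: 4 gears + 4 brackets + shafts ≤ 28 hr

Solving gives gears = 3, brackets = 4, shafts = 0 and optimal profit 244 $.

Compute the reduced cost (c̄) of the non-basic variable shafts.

-8.5

At the optimum: steel uses 19 of 19 (binding); mill time uses 28 of 28 (binding).
Dual feasibility on the basic columns requires 5·y_steel + 4·y_mill time = 44, 1·y_steel + 4·y_mill time = 28.
This yields shadow prices y_steel = 4, y_mill time = 6.
Reduced cost of shafts: c₃ − yᵀa₃ = 17.5 − (4·5 + 6·1) = 17.5 − 26 = -8.5.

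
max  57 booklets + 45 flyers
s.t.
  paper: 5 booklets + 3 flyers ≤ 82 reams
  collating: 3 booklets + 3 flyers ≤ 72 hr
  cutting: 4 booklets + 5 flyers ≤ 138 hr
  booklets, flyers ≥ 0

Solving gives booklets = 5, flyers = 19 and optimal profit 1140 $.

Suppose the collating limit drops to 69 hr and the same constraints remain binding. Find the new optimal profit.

1113

Binding: paper and collating. Non-binding: cutting (23 unused).
By complementary slackness, y = 0 for the non-binding constraint.
From A_Bᵀ y = c: 5·y_paper + 3·y_collating = 57; 3·y_paper + 3·y_collating = 45.
This yields shadow prices y_paper = 6, y_collating = 9.
Δz = y_collating·Δb = 9 × (-3) = -27, so new z* = 1140 − 27 = 1113.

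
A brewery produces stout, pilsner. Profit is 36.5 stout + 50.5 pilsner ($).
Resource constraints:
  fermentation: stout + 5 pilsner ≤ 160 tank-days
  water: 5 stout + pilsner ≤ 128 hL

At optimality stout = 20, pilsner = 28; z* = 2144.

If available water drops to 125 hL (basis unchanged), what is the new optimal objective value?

At the optimum: fermentation uses 160 of 160 (binding); water uses 128 of 128 (binding).
From A_Bᵀ y = c: 1·y_fermentation + 5·y_water = 36.5; 5·y_fermentation + 1·y_water = 50.5.
Solving: y_fermentation = 9, y_water = 5.5.
Δz = y_water·Δb = 5.5 × (-3) = -16.5, so new z* = 2144 − 16.5 = 2127.5.

2127.5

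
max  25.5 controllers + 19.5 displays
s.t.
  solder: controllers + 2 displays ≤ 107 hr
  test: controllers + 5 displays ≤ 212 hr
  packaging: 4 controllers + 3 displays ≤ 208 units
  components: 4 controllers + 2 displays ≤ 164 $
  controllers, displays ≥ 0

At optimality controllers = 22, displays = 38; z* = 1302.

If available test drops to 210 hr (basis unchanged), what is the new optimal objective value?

At the optimum: solder uses 98 of 107 (slack = 9); test uses 212 of 212 (binding); packaging uses 202 of 208 (slack = 6); components uses 164 of 164 (binding).
Slack constraints have shadow price 0 (complementary slackness).
The binding rows give the dual system: 1·y_test + 4·y_components = 25.5 and 5·y_test + 2·y_components = 19.5.
This yields shadow prices y_test = 1.5, y_components = 6.
Δz = y_test·Δb = 1.5 × (-2) = -3, so new z* = 1302 − 3 = 1299.

1299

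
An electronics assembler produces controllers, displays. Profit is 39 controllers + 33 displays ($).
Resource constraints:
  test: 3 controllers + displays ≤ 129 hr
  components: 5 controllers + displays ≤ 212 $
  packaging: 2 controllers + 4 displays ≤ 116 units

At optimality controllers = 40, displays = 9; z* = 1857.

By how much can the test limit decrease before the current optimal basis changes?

100

Binding constraints: test, packaging. The basis is B = [[3,1],[2,4]] with det 10.
Per unit decrease in test, x* moves by d = (-0.4, 0.2).
The basis stays optimal until controllers reaches 0; allowable decrease = 100 hr.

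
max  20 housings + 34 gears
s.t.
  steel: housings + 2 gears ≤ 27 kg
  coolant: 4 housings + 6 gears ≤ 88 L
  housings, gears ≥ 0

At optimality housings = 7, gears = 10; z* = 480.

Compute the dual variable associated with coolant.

Check each constraint at x*: steel 27/27 (tight); coolant 88/88 (tight).
From A_Bᵀ y = c: 1·y_steel + 4·y_coolant = 20; 2·y_steel + 6·y_coolant = 34.
→ y_steel = 8 and y_coolant = 3.
Shadow price of coolant = 3.

3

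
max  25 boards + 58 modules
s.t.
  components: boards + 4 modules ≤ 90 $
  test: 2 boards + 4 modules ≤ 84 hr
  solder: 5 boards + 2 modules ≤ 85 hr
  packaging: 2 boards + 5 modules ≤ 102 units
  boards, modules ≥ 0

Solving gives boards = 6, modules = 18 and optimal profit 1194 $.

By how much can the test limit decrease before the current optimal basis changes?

Binding constraints: test, packaging. The basis is B = [[2,4],[2,5]] with det 2.
Per unit decrease in test, x* moves by d = (-2.5, 1).
The basis stays optimal until boards reaches 0; allowable decrease = 2.4 hr.

2.4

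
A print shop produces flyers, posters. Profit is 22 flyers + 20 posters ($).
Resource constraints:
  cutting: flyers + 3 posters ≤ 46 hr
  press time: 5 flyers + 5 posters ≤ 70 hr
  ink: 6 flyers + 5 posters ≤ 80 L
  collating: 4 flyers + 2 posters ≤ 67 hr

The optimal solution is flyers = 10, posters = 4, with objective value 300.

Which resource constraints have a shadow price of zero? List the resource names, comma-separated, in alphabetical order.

collating, cutting

cutting: 22/46 (slack 24)
press time: 70/70 (binding)
ink: 80/80 (binding)
collating: 48/67 (slack 19)
By complementary slackness, a constraint with positive slack has shadow price 0 → collating, cutting.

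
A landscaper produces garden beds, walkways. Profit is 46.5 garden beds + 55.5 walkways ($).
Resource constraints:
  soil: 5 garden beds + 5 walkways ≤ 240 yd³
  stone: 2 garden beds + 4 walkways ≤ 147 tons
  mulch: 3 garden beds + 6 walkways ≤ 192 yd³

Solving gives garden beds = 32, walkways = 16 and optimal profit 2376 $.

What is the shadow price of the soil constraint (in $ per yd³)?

7.5

Check each constraint at x*: soil 240/240 (tight); stone 128/147 (slack 19); mulch 192/192 (tight).
Since stone is not tight, its dual is 0.
The binding rows give the dual system: 5·y_soil + 3·y_mulch = 46.5 and 5·y_soil + 6·y_mulch = 55.5.
This yields shadow prices y_soil = 7.5, y_mulch = 3.
Shadow price of soil = 7.5.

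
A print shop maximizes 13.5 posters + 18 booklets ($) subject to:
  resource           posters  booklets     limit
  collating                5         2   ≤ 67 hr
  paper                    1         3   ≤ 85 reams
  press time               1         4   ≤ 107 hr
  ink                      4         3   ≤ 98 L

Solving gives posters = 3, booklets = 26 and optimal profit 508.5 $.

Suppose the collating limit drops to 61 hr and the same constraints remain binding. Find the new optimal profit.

496.5

At the optimum: collating uses 67 of 67 (binding); paper uses 81 of 85 (slack = 4); press time uses 107 of 107 (binding); ink uses 90 of 98 (slack = 8).
Since paper, ink are not tight, their duals are 0.
The binding rows give the dual system: 5·y_collating + 1·y_press time = 13.5 and 2·y_collating + 4·y_press time = 18.
This yields shadow prices y_collating = 2, y_press time = 3.5.
Δz = y_collating·Δb = 2 × (-6) = -12, so new z* = 508.5 − 12 = 496.5.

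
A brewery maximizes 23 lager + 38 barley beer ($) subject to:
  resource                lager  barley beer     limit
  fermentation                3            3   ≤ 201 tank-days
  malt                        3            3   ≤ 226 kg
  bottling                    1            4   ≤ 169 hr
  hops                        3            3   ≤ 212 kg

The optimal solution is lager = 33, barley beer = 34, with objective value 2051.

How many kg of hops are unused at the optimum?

11

hops used = 3·33 + 3·34 = 201; slack = 212 − 201 = 11.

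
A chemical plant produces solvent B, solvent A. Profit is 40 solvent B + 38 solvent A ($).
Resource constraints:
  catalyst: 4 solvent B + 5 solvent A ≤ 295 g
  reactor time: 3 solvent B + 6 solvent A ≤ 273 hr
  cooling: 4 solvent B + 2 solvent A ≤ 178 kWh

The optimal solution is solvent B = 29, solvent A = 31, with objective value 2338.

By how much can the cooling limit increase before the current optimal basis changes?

48

Binding constraints: reactor time, cooling. The basis is B = [[3,6],[4,2]] with det -18.
Per unit increase in cooling, x* moves by d = (0.3333, -0.1667).
The basis stays optimal until catalyst becomes binding; allowable increase = 48 kWh.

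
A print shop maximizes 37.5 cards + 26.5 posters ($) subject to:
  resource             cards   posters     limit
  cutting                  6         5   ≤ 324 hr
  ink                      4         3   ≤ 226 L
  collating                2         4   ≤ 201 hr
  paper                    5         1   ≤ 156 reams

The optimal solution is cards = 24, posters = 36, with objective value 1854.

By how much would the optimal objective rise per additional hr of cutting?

Binding: cutting and paper. Non-binding: ink (22 unused), collating (9 unused).
Since ink, collating are not tight, their duals are 0.
The binding rows give the dual system: 6·y_cutting + 5·y_paper = 37.5 and 5·y_cutting + 1·y_paper = 26.5.
This yields shadow prices y_cutting = 5, y_paper = 1.5.
Shadow price of cutting = 5.

5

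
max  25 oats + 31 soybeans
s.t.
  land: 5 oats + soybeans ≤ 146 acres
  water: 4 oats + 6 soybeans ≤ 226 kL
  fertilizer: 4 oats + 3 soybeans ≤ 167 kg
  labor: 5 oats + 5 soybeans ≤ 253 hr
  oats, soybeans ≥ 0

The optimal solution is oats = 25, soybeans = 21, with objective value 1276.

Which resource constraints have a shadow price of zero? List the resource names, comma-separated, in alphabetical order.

land: 146/146 (binding)
water: 226/226 (binding)
fertilizer: 163/167 (slack 4)
labor: 230/253 (slack 23)
By complementary slackness, a constraint with positive slack has shadow price 0 → fertilizer, labor.

fertilizer, labor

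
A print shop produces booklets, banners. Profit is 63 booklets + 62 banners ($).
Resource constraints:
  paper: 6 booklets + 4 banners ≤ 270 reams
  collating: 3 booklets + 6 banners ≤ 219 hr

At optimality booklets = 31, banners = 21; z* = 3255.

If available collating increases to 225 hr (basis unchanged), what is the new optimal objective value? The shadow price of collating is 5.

Δb = 6, so new z* = 3255 + (5)·(6) = 3255 + 30 = 3285.

3285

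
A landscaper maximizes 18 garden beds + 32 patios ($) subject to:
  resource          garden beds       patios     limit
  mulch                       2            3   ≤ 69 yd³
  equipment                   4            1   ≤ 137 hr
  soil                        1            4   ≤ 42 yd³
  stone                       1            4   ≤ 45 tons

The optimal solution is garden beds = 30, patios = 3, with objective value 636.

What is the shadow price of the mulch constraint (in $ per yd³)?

Binding: mulch and soil. Non-binding: equipment (14 unused), stone (3 unused).
By complementary slackness, y = 0 for the non-binding constraints.
From A_Bᵀ y = c: 2·y_mulch + 1·y_soil = 18; 3·y_mulch + 4·y_soil = 32.
Solving: y_mulch = 8, y_soil = 2.
Shadow price of mulch = 8.

8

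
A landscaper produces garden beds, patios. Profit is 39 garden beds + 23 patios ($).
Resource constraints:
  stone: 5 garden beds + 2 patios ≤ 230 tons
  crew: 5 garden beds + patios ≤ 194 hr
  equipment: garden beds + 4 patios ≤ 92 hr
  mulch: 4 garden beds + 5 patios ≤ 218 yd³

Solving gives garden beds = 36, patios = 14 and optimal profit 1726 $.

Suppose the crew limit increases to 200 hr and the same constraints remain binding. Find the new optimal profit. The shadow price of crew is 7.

Δb = 6, so new z* = 1726 + (7)·(6) = 1726 + 42 = 1768.

1768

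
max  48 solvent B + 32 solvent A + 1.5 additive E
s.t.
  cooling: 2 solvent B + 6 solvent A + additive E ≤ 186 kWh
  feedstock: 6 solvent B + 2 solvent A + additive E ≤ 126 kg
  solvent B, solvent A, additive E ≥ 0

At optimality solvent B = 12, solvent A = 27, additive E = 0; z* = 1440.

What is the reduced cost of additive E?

Check each constraint at x*: cooling 186/186 (tight); feedstock 126/126 (tight).
From A_Bᵀ y = c: 2·y_cooling + 6·y_feedstock = 48; 6·y_cooling + 2·y_feedstock = 32.
→ y_cooling = 3 and y_feedstock = 7.
Reduced cost of additive E: c₃ − yᵀa₃ = 1.5 − (3·1 + 7·1) = 1.5 − 10 = -8.5.

-8.5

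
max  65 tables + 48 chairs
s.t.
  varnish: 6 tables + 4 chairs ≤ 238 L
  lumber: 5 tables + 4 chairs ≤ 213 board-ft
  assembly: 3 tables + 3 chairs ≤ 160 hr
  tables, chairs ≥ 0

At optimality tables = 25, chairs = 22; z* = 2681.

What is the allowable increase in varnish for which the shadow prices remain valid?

17.6

Binding constraints: varnish, lumber. The basis is B = [[6,4],[5,4]] with det 4.
Per unit increase in varnish, x* moves by d = (1, -1.25).
The basis stays optimal until chairs reaches 0; allowable increase = 17.6 L.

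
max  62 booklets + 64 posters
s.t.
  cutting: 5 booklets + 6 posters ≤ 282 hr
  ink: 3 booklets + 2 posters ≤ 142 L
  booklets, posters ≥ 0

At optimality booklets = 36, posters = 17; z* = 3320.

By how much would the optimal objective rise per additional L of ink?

6.5

Both cutting and ink are binding at x*.
The binding rows give the dual system: 5·y_cutting + 3·y_ink = 62 and 6·y_cutting + 2·y_ink = 64.
This yields shadow prices y_cutting = 8.5, y_ink = 6.5.
Shadow price of ink = 6.5.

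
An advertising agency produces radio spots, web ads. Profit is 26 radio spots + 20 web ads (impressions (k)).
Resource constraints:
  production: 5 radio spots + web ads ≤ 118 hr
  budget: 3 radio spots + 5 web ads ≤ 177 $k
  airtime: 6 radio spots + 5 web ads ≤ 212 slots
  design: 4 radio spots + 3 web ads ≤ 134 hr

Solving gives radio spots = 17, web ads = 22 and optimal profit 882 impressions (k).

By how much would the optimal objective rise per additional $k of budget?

0

At the optimum: production uses 107 of 118 (slack = 11); budget uses 161 of 177 (slack = 16); airtime uses 212 of 212 (binding); design uses 134 of 134 (binding).
Since production, budget are not tight, their duals are 0.
Dual feasibility on the basic columns requires 6·y_airtime + 4·y_design = 26, 5·y_airtime + 3·y_design = 20.
This yields shadow prices y_airtime = 1, y_design = 5.
Shadow price of budget = 0.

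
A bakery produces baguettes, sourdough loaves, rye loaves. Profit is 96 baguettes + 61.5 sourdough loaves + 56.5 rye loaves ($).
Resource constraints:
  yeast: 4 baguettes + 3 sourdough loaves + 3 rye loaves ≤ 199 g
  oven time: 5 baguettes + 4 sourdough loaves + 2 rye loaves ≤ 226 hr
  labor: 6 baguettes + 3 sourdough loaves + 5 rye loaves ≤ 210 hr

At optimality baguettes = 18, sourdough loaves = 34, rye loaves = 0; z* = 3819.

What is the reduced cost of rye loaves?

Check each constraint at x*: yeast 174/199 (slack 25); oven time 226/226 (tight); labor 210/210 (tight).
Since yeast is not tight, its dual is 0.
The binding rows give the dual system: 5·y_oven time + 6·y_labor = 96 and 4·y_oven time + 3·y_labor = 61.5.
Solving: y_oven time = 9, y_labor = 8.5.
Reduced cost of rye loaves: c₃ − yᵀa₃ = 56.5 − (9·2 + 8.5·5) = 56.5 − 60.5 = -4.

-4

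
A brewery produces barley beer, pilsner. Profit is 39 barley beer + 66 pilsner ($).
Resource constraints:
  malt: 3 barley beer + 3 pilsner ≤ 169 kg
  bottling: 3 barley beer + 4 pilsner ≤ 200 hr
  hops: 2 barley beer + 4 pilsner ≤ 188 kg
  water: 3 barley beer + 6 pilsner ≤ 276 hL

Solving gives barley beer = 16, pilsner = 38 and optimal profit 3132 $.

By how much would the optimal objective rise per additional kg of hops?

Check each constraint at x*: malt 162/169 (slack 7); bottling 200/200 (tight); hops 184/188 (slack 4); water 276/276 (tight).
By complementary slackness, y = 0 for the non-binding constraints.
Dual feasibility on the basic columns requires 3·y_bottling + 3·y_water = 39, 4·y_bottling + 6·y_water = 66.
This yields shadow prices y_bottling = 6, y_water = 7.
Shadow price of hops = 0.

0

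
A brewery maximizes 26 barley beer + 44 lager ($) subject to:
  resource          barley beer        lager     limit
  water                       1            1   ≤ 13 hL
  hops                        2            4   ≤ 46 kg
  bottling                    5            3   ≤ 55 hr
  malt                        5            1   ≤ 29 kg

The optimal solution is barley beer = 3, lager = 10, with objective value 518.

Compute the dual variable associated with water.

At the optimum: water uses 13 of 13 (binding); hops uses 46 of 46 (binding); bottling uses 45 of 55 (slack = 10); malt uses 25 of 29 (slack = 4).
Slack constraints have shadow price 0 (complementary slackness).
The binding rows give the dual system: 1·y_water + 2·y_hops = 26 and 1·y_water + 4·y_hops = 44.
This yields shadow prices y_water = 8, y_hops = 9.
Shadow price of water = 8.

8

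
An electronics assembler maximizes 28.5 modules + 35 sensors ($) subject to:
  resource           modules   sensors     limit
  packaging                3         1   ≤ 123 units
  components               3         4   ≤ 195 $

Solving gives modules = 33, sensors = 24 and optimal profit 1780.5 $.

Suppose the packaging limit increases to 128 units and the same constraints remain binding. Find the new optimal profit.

Check each constraint at x*: packaging 123/123 (tight); components 195/195 (tight).
The binding rows give the dual system: 3·y_packaging + 3·y_components = 28.5 and 1·y_packaging + 4·y_components = 35.
Solving: y_packaging = 1, y_components = 8.5.
Δz = y_packaging·Δb = 1 × (5) = 5, so new z* = 1780.5 + 5 = 1785.5.

1785.5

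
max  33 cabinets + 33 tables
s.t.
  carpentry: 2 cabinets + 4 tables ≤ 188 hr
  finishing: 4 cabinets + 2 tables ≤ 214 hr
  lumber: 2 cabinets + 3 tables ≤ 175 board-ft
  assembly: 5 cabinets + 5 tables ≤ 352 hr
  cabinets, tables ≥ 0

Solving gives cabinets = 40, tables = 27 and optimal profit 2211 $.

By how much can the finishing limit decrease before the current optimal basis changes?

120

Binding constraints: carpentry, finishing. The basis is B = [[2,4],[4,2]] with det -12.
Per unit decrease in finishing, x* moves by d = (-0.3333, 0.1667).
The basis stays optimal until cabinets reaches 0; allowable decrease = 120 hr.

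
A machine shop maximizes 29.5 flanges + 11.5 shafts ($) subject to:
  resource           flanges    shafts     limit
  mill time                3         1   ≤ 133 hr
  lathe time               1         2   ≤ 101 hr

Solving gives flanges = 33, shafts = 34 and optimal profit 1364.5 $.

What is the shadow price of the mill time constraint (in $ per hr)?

9.5

Check each constraint at x*: mill time 133/133 (tight); lathe time 101/101 (tight).
The binding rows give the dual system: 3·y_mill time + 1·y_lathe time = 29.5 and 1·y_mill time + 2·y_lathe time = 11.5.
→ y_mill time = 9.5 and y_lathe time = 1.
Shadow price of mill time = 9.5.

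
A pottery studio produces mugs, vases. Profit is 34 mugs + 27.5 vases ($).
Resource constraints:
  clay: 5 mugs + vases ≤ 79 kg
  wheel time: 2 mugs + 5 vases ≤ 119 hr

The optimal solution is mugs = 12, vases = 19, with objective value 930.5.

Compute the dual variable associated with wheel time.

4.5

At the optimum: clay uses 79 of 79 (binding); wheel time uses 119 of 119 (binding).
From A_Bᵀ y = c: 5·y_clay + 2·y_wheel time = 34; 1·y_clay + 5·y_wheel time = 27.5.
Solving: y_clay = 5, y_wheel time = 4.5.
Shadow price of wheel time = 4.5.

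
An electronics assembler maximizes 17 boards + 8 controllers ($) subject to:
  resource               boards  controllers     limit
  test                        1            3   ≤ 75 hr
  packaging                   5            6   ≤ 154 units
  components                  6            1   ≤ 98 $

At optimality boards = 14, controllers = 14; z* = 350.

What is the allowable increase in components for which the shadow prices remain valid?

86.8

Binding constraints: packaging, components. The basis is B = [[5,6],[6,1]] with det -31.
Per unit increase in components, x* moves by d = (0.1935, -0.1613).
The basis stays optimal until controllers reaches 0; allowable increase = 86.8 $.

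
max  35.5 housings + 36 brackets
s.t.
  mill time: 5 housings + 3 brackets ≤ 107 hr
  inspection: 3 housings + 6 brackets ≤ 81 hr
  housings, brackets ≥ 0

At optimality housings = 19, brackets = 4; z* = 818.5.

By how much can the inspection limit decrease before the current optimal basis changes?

16.8

Binding constraints: mill time, inspection. The basis is B = [[5,3],[3,6]] with det 21.
Per unit decrease in inspection, x* moves by d = (0.1429, -0.2381).
The basis stays optimal until brackets reaches 0; allowable decrease = 16.8 hr.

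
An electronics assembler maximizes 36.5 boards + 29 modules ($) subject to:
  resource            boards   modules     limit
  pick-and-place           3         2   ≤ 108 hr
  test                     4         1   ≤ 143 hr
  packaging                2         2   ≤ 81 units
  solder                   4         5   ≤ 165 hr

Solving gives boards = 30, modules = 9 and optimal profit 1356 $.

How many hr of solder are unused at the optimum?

0

solder used = 4·30 + 5·9 = 165; slack = 165 − 165 = 0.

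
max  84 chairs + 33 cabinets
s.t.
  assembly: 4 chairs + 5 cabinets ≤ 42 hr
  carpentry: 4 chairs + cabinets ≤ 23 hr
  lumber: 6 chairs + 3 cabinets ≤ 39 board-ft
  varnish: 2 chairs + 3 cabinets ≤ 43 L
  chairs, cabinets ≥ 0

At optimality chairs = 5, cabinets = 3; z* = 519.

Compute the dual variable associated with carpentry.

9

At the optimum: assembly uses 35 of 42 (slack = 7); carpentry uses 23 of 23 (binding); lumber uses 39 of 39 (binding); varnish uses 19 of 43 (slack = 24).
Since assembly, varnish are not tight, their duals are 0.
Dual feasibility on the basic columns requires 4·y_carpentry + 6·y_lumber = 84, 1·y_carpentry + 3·y_lumber = 33.
→ y_carpentry = 9 and y_lumber = 8.
Shadow price of carpentry = 9.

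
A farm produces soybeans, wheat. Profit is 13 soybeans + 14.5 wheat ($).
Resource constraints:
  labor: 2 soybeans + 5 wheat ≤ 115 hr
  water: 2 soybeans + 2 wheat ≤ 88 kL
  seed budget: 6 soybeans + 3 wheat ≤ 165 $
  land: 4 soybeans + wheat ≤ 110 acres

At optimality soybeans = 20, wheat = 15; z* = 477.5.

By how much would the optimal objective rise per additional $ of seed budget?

1.5

Check each constraint at x*: labor 115/115 (tight); water 70/88 (slack 18); seed budget 165/165 (tight); land 95/110 (slack 15).
By complementary slackness, y = 0 for the non-binding constraints.
Dual feasibility on the basic columns requires 2·y_labor + 6·y_seed budget = 13, 5·y_labor + 3·y_seed budget = 14.5.
→ y_labor = 2 and y_seed budget = 1.5.
Shadow price of seed budget = 1.5.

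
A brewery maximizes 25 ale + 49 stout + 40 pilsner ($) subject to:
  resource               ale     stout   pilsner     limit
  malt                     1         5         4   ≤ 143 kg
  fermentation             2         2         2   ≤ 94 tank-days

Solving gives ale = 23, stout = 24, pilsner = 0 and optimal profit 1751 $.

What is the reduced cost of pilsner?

Both malt and fermentation are binding at x*.
Dual feasibility on the basic columns requires 1·y_malt + 2·y_fermentation = 25, 5·y_malt + 2·y_fermentation = 49.
Solving: y_malt = 6, y_fermentation = 9.5.
Reduced cost of pilsner: c₃ − yᵀa₃ = 40 − (6·4 + 9.5·2) = 40 − 43 = -3.

-3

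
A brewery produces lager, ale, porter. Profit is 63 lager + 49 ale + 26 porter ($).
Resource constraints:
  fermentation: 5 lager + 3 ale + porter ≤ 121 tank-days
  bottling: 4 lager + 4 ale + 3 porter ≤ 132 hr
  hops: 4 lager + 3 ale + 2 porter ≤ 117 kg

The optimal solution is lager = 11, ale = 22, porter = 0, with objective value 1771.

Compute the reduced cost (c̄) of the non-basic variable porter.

-2

At the optimum: fermentation uses 121 of 121 (binding); bottling uses 132 of 132 (binding); hops uses 110 of 117 (slack = 7).
Slack constraints have shadow price 0 (complementary slackness).
Dual feasibility on the basic columns requires 5·y_fermentation + 4·y_bottling = 63, 3·y_fermentation + 4·y_bottling = 49.
Solving: y_fermentation = 7, y_bottling = 7.
Reduced cost of porter: c₃ − yᵀa₃ = 26 − (7·1 + 7·3) = 26 − 28 = -2.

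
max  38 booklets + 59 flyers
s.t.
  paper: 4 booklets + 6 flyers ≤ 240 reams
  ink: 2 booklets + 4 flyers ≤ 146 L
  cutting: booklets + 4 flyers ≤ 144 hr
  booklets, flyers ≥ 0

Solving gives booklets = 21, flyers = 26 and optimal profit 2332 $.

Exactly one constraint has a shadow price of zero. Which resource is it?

paper: 240/240 (binding)
ink: 146/146 (binding)
cutting: 125/144 (slack 19)
By complementary slackness, a constraint with positive slack has shadow price 0 → cutting.

cutting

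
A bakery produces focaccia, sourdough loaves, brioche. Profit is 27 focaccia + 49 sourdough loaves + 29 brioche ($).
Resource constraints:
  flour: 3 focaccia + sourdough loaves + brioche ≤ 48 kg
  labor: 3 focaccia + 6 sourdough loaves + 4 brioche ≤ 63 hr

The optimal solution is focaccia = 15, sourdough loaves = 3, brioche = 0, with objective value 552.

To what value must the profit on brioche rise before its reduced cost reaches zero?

33

Both flour and labor are binding at x*.
From A_Bᵀ y = c: 3·y_flour + 3·y_labor = 27; 1·y_flour + 6·y_labor = 49.
→ y_flour = 1 and y_labor = 8.
brioche enters the basis when its profit ≥ yᵀa₃ = 1·1 + 8·4 = 33.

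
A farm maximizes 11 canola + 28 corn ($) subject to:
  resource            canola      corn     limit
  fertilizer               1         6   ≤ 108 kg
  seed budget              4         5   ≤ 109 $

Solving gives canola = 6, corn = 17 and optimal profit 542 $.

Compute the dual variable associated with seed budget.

2

Both fertilizer and seed budget are binding at x*.
From A_Bᵀ y = c: 1·y_fertilizer + 4·y_seed budget = 11; 6·y_fertilizer + 5·y_seed budget = 28.
Solving: y_fertilizer = 3, y_seed budget = 2.
Shadow price of seed budget = 2.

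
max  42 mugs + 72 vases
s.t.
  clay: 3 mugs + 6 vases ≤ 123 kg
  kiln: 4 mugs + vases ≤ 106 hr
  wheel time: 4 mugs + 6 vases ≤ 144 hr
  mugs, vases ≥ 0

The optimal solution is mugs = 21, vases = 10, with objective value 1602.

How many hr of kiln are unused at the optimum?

kiln used = 4·21 + 1·10 = 94; slack = 106 − 94 = 12.

12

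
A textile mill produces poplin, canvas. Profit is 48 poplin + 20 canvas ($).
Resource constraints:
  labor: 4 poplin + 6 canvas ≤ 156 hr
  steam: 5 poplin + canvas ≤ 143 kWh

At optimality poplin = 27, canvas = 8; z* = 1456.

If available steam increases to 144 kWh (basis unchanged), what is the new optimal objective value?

1464

At the optimum: labor uses 156 of 156 (binding); steam uses 143 of 143 (binding).
Dual feasibility on the basic columns requires 4·y_labor + 5·y_steam = 48, 6·y_labor + 1·y_steam = 20.
Solving: y_labor = 2, y_steam = 8.
Δz = y_steam·Δb = 8 × (1) = 8, so new z* = 1456 + 8 = 1464.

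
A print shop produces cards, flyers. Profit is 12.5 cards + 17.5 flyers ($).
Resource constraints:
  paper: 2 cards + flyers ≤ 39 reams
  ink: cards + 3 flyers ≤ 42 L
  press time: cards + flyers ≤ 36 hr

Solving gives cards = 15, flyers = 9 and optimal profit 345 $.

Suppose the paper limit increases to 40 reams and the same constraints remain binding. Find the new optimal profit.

349

Binding: paper and ink. Non-binding: press time (12 unused).
Slack constraints have shadow price 0 (complementary slackness).
The binding rows give the dual system: 2·y_paper + 1·y_ink = 12.5 and 1·y_paper + 3·y_ink = 17.5.
This yields shadow prices y_paper = 4, y_ink = 4.5.
Δz = y_paper·Δb = 4 × (1) = 4, so new z* = 345 + 4 = 349.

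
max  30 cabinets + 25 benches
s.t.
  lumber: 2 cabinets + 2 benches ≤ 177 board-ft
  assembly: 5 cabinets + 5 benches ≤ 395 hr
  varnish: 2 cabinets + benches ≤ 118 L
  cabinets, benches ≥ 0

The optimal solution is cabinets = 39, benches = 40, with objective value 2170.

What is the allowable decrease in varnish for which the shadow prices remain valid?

39

Binding constraints: assembly, varnish. The basis is B = [[5,5],[2,1]] with det -5.
Per unit decrease in varnish, x* moves by d = (-1, 1).
The basis stays optimal until cabinets reaches 0; allowable decrease = 39 L.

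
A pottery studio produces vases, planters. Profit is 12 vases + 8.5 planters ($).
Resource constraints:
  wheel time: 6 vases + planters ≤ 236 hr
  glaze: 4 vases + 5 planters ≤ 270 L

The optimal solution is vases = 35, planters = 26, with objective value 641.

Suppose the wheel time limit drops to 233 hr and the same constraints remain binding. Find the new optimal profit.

At the optimum: wheel time uses 236 of 236 (binding); glaze uses 270 of 270 (binding).
From A_Bᵀ y = c: 6·y_wheel time + 4·y_glaze = 12; 1·y_wheel time + 5·y_glaze = 8.5.
→ y_wheel time = 1 and y_glaze = 1.5.
Δz = y_wheel time·Δb = 1 × (-3) = -3, so new z* = 641 − 3 = 638.

638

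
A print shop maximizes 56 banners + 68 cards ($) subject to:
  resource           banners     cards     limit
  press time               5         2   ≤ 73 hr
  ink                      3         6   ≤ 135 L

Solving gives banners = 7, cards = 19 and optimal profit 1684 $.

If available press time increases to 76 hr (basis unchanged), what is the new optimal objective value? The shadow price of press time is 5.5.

Δb = 3, so new z* = 1684 + (5.5)·(3) = 1684 + 16.5 = 1700.5.

1700.5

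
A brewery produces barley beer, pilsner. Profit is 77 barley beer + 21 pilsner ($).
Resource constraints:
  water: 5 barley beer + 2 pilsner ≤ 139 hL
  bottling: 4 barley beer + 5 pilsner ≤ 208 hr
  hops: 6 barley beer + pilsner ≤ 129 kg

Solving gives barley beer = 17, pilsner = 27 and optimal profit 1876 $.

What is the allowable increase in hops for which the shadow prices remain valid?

Binding constraints: water, hops. The basis is B = [[5,2],[6,1]] with det -7.
Per unit increase in hops, x* moves by d = (0.2857, -0.7143).
The basis stays optimal until pilsner reaches 0; allowable increase = 37.8 kg.

37.8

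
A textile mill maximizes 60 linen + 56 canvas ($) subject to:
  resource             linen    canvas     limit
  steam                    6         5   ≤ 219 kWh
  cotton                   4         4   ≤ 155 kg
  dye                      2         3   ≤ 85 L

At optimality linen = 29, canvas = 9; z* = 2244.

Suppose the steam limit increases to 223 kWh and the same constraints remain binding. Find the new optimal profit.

2278

Check each constraint at x*: steam 219/219 (tight); cotton 152/155 (slack 3); dye 85/85 (tight).
By complementary slackness, y = 0 for the non-binding constraint.
The binding rows give the dual system: 6·y_steam + 2·y_dye = 60 and 5·y_steam + 3·y_dye = 56.
Solving: y_steam = 8.5, y_dye = 4.5.
Δz = y_steam·Δb = 8.5 × (4) = 34, so new z* = 2244 + 34 = 2278.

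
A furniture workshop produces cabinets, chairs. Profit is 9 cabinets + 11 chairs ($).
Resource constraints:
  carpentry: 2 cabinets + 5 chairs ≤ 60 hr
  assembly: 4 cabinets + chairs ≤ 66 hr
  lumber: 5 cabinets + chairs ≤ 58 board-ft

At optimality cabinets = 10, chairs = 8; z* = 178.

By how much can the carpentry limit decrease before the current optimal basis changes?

Binding constraints: carpentry, lumber. The basis is B = [[2,5],[5,1]] with det -23.
Per unit decrease in carpentry, x* moves by d = (0.0435, -0.2174).
The basis stays optimal until chairs reaches 0; allowable decrease = 36.8 hr.

36.8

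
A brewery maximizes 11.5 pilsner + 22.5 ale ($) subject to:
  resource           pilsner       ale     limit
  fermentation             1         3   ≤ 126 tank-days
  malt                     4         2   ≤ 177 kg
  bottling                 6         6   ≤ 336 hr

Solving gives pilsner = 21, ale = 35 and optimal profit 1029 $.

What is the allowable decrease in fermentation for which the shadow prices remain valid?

Binding constraints: fermentation, bottling. The basis is B = [[1,3],[6,6]] with det -12.
Per unit decrease in fermentation, x* moves by d = (0.5, -0.5).
The basis stays optimal until malt becomes binding; allowable decrease = 23 tank-days.

23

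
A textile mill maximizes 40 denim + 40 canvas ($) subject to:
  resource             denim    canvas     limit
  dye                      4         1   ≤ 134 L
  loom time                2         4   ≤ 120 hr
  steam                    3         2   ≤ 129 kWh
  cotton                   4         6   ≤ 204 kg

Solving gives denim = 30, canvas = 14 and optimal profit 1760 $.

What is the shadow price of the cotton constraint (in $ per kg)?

Binding: dye and cotton. Non-binding: loom time (4 unused), steam (11 unused).
By complementary slackness, y = 0 for the non-binding constraints.
Dual feasibility on the basic columns requires 4·y_dye + 4·y_cotton = 40, 1·y_dye + 6·y_cotton = 40.
→ y_dye = 4 and y_cotton = 6.
Shadow price of cotton = 6.

6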